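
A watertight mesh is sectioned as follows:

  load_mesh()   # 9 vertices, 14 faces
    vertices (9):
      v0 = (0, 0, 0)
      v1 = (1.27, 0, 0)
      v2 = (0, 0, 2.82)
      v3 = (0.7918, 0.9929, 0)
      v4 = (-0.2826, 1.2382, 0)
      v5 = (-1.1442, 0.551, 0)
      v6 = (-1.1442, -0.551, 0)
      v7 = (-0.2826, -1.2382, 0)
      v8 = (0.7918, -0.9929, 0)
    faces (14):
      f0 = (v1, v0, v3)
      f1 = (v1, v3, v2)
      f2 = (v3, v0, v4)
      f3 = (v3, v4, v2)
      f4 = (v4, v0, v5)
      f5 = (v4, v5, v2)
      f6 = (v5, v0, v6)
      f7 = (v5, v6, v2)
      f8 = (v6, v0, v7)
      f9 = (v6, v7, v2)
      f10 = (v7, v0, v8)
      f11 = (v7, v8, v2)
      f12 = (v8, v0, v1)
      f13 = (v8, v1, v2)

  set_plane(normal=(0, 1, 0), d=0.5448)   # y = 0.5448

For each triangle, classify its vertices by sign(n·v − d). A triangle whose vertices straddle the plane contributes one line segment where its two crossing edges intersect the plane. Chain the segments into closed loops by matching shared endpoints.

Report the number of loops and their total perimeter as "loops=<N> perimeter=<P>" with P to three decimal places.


loops=1 perimeter=6.065

Straddling triangles (8 of 14):
  (v1,v0,v3) [--+] → (0.434457, 0.5448, 0)–(1.00761, 0.5448, 0)  len=0.5732
  (v1,v3,v2) [-+-] → (1.00761, 0.5448, 0)–(0.434457, 0.5448, 1.27268)  len=1.3958
  (v3,v0,v4) [+-+] → (0.434457, 0.5448, 0)–(-0.124342, 0.5448, 0)  len=0.5588
  (v3,v4,v2) [++-] → (-0.124342, 0.5448, 1.57922)–(0.434457, 0.5448, 1.27268)  len=0.6374
  (v4,v0,v5) [+-+] → (-0.124342, 0.5448, 0)–(-1.13133, 0.5448, 0)  len=1.0070
  (v4,v5,v2) [++-] → (-1.13133, 0.5448, 0.0317314)–(-0.124342, 0.5448, 1.57922)  len=1.8463
  (v5,v0,v6) [+--] → (-1.13133, 0.5448, 0)–(-1.1442, 0.5448, 0)  len=0.0129
  (v5,v6,v2) [+--] → (-1.1442, 0.5448, 0)–(-1.13133, 0.5448, 0.0317314)  len=0.0342

Chained into 1 loop(s):
  loop 1: 8 segments, perimeter = 6.0655
Total perimeter = 6.065


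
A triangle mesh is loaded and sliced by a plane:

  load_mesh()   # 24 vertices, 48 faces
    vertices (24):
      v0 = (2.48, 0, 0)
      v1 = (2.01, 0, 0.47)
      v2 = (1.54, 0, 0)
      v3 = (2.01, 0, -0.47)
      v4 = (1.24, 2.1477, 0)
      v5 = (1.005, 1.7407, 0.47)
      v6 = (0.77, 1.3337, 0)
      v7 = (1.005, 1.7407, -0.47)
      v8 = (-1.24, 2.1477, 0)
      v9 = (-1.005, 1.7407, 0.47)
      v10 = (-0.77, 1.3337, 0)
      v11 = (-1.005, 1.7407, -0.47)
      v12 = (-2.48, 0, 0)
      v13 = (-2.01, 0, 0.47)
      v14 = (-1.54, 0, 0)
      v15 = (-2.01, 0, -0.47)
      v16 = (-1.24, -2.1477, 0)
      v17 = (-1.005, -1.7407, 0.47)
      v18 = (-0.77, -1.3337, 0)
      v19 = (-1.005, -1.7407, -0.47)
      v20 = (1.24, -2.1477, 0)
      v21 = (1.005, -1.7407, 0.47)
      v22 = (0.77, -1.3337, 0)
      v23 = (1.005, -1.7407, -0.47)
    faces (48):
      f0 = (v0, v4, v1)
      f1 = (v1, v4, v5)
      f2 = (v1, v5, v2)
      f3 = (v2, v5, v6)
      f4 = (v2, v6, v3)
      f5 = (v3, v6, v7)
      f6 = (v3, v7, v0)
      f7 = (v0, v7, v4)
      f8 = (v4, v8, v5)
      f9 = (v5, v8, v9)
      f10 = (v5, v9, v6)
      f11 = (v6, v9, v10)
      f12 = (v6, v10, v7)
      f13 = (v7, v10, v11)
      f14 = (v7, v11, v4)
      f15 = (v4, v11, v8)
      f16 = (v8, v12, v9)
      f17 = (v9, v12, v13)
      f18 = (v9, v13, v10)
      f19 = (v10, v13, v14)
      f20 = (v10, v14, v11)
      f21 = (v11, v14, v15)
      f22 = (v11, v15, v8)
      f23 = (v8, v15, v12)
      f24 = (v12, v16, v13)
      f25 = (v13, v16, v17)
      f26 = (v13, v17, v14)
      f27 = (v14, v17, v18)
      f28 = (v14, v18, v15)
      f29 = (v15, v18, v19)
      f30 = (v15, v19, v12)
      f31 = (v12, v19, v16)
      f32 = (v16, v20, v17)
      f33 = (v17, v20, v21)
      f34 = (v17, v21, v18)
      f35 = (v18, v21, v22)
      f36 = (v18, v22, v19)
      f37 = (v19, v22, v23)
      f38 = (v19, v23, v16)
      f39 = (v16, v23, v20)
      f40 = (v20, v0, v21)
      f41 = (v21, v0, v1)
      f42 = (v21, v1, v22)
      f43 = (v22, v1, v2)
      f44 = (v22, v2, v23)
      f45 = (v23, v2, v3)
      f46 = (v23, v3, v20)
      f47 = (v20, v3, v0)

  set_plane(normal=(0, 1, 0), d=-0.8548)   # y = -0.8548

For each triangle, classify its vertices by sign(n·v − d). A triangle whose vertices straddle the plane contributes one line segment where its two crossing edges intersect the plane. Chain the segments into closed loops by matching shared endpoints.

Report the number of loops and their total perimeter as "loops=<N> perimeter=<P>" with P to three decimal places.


loops=2 perimeter=5.317

Straddling triangles (16 of 48):
  (v12,v16,v13) [+-+] → (-1.98647, -0.8548, 0)–(-1.70353, -0.8548, 0.282937)  len=0.4001
  (v13,v16,v17) [+--] → (-1.70353, -0.8548, 0.282937)–(-1.51648, -0.8548, 0.47)  len=0.2645
  (v13,v17,v14) [+-+] → (-1.51648, -0.8548, 0.47)–(-1.27728, -0.8548, 0.230801)  len=0.3383
  (v14,v17,v18) [+--] → (-1.27728, -0.8548, 0.230801)–(-1.04649, -0.8548, 0)  len=0.3264
  (v14,v18,v15) [+-+] → (-1.04649, -0.8548, 0)–(-1.21525, -0.8548, -0.168766)  len=0.2387
  (v15,v18,v19) [+--] → (-1.21525, -0.8548, -0.168766)–(-1.51648, -0.8548, -0.47)  len=0.4260
  (v15,v19,v12) [+-+] → (-1.51648, -0.8548, -0.47)–(-1.75568, -0.8548, -0.230801)  len=0.3383
  (v12,v19,v16) [+--] → (-1.75568, -0.8548, -0.230801)–(-1.98647, -0.8548, 0)  len=0.3264
  (v20,v0,v21) [-+-] → (1.98647, -0.8548, 0)–(1.75568, -0.8548, 0.230801)  len=0.3264
  (v21,v0,v1) [-++] → (1.75568, -0.8548, 0.230801)–(1.51648, -0.8548, 0.47)  len=0.3383
  (v21,v1,v22) [-+-] → (1.51648, -0.8548, 0.47)–(1.21525, -0.8548, 0.168766)  len=0.4260
  (v22,v1,v2) [-++] → (1.21525, -0.8548, 0.168766)–(1.04649, -0.8548, 0)  len=0.2387
  (v22,v2,v23) [-+-] → (1.04649, -0.8548, 0)–(1.27728, -0.8548, -0.230801)  len=0.3264
  (v23,v2,v3) [-++] → (1.27728, -0.8548, -0.230801)–(1.51648, -0.8548, -0.47)  len=0.3383
  (v23,v3,v20) [-+-] → (1.51648, -0.8548, -0.47)–(1.70353, -0.8548, -0.282937)  len=0.2645
  (v20,v3,v0) [-++] → (1.70353, -0.8548, -0.282937)–(1.98647, -0.8548, 0)  len=0.4001

Chained into 2 loop(s):
  loop 1: 8 segments, perimeter = 2.6587
  loop 2: 8 segments, perimeter = 2.6587
Total perimeter = 5.317


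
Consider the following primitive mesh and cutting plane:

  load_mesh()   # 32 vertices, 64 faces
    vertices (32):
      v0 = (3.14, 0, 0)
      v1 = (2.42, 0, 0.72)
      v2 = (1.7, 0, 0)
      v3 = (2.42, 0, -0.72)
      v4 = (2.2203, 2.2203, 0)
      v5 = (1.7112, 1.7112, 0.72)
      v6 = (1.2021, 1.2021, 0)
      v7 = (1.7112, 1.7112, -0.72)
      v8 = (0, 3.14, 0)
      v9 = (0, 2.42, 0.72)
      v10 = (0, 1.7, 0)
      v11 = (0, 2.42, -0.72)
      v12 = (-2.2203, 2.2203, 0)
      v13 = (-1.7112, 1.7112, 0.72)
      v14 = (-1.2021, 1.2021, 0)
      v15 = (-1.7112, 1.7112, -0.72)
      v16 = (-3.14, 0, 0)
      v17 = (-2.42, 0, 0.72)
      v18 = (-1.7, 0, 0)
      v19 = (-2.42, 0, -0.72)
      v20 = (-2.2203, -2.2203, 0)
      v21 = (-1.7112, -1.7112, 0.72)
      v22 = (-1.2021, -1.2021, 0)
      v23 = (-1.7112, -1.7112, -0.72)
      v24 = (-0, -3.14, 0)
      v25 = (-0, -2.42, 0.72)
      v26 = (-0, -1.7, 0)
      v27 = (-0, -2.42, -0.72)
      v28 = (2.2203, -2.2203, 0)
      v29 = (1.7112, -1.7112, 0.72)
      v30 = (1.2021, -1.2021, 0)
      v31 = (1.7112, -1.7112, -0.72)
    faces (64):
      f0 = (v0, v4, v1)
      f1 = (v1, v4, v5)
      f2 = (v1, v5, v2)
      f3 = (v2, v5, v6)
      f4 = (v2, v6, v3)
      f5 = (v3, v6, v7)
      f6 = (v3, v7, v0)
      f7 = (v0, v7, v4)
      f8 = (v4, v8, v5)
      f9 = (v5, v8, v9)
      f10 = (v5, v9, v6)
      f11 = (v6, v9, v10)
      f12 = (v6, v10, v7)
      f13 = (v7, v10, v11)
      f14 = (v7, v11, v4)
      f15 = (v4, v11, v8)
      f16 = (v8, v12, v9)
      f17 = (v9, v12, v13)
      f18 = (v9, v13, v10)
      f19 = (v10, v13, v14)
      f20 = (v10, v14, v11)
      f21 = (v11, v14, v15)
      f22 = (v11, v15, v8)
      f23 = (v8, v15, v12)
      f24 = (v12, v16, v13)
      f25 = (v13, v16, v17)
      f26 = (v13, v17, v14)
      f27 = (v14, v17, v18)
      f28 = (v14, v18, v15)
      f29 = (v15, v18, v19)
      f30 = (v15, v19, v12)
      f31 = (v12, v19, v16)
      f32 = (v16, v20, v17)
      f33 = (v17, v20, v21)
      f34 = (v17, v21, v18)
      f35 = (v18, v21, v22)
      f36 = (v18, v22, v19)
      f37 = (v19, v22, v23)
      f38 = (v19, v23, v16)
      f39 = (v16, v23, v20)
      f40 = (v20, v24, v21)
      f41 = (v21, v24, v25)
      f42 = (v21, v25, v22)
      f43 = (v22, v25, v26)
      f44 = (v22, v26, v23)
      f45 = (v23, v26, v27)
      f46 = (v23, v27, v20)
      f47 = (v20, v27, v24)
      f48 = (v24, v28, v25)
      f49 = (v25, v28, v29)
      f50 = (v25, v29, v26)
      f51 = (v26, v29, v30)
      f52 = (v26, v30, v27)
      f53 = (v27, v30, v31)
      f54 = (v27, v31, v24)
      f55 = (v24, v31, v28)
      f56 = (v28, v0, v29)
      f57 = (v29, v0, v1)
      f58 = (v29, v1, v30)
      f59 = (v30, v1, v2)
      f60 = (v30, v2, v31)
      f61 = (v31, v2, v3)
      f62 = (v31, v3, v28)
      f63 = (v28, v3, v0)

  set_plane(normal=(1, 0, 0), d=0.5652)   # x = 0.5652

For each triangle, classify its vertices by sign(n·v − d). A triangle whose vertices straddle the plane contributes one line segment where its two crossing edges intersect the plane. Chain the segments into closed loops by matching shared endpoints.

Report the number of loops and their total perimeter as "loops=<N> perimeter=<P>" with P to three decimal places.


Straddling triangles (16 of 64):
  (v4,v8,v5) [+-+] → (0.5652, 2.90588, 0)–(0.5652, 2.66808, 0.237812)  len=0.3363
  (v5,v8,v9) [+--] → (0.5652, 2.66808, 0.237812)–(0.5652, 2.18589, 0.72)  len=0.6819
  (v5,v9,v6) [+-+] → (0.5652, 2.18589, 0.72)–(0.5652, 1.84737, 0.381472)  len=0.4787
  (v6,v9,v10) [+--] → (0.5652, 1.84737, 0.381472)–(0.5652, 1.4659, 0)  len=0.5395
  (v6,v10,v7) [+-+] → (0.5652, 1.4659, 0)–(0.5652, 1.7037, -0.237812)  len=0.3363
  (v7,v10,v11) [+--] → (0.5652, 1.7037, -0.237812)–(0.5652, 2.18589, -0.72)  len=0.6819
  (v7,v11,v4) [+-+] → (0.5652, 2.18589, -0.72)–(0.5652, 2.36916, -0.536717)  len=0.2592
  (v4,v11,v8) [+--] → (0.5652, 2.36916, -0.536717)–(0.5652, 2.90588, 0)  len=0.7590
  (v24,v28,v25) [-+-] → (0.5652, -2.90588, 0)–(0.5652, -2.36916, 0.536717)  len=0.7590
  (v25,v28,v29) [-++] → (0.5652, -2.36916, 0.536717)–(0.5652, -2.18589, 0.72)  len=0.2592
  (v25,v29,v26) [-+-] → (0.5652, -2.18589, 0.72)–(0.5652, -1.7037, 0.237812)  len=0.6819
  (v26,v29,v30) [-++] → (0.5652, -1.7037, 0.237812)–(0.5652, -1.4659, 0)  len=0.3363
  (v26,v30,v27) [-+-] → (0.5652, -1.4659, 0)–(0.5652, -1.84737, -0.381472)  len=0.5395
  (v27,v30,v31) [-++] → (0.5652, -1.84737, -0.381472)–(0.5652, -2.18589, -0.72)  len=0.4787
  (v27,v31,v24) [-+-] → (0.5652, -2.18589, -0.72)–(0.5652, -2.66808, -0.237812)  len=0.6819
  (v24,v31,v28) [-++] → (0.5652, -2.66808, -0.237812)–(0.5652, -2.90588, 0)  len=0.3363

Chained into 2 loop(s):
  loop 1: 8 segments, perimeter = 4.0729
  loop 2: 8 segments, perimeter = 4.0729
Total perimeter = 8.146

loops=2 perimeter=8.146


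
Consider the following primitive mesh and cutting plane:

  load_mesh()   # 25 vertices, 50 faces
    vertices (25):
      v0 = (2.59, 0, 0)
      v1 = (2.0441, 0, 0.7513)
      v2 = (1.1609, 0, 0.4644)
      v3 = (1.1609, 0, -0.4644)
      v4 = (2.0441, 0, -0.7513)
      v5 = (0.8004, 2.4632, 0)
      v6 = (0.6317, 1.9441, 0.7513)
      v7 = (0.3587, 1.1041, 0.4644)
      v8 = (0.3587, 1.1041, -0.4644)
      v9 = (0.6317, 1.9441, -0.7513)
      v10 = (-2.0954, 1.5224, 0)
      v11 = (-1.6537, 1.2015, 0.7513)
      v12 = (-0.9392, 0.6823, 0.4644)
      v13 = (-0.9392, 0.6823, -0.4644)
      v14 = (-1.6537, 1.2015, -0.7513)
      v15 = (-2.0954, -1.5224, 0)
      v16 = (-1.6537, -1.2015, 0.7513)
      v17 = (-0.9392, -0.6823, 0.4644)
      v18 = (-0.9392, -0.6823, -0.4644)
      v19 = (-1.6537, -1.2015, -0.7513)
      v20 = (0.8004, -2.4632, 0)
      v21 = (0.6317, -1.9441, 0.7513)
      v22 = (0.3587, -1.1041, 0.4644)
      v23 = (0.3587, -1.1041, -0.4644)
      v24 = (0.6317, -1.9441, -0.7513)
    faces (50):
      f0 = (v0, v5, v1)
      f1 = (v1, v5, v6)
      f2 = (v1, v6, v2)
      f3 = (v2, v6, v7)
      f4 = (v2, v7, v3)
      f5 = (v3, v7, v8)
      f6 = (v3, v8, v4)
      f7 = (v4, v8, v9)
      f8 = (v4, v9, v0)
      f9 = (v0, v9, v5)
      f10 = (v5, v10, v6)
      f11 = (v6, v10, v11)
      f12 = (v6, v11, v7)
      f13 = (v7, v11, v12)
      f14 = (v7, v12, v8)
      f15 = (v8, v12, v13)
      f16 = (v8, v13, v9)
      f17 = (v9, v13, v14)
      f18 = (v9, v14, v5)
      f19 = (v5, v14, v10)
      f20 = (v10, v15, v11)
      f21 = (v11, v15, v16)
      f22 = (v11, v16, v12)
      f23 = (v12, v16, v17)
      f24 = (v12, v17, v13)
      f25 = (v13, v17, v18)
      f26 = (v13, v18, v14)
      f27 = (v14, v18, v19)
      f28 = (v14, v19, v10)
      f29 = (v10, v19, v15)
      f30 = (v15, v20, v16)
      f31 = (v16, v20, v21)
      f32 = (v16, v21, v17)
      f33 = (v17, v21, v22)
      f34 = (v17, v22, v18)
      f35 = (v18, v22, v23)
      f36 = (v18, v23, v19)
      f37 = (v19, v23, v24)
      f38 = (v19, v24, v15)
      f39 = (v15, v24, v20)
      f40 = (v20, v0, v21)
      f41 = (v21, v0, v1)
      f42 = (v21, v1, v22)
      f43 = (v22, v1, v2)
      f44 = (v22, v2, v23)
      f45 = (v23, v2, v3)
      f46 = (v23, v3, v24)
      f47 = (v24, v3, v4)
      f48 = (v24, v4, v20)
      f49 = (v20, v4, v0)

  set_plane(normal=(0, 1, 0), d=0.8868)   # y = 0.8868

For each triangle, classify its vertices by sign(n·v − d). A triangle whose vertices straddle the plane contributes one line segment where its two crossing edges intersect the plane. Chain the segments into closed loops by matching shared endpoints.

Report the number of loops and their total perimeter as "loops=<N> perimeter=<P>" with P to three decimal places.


Straddling triangles (22 of 50):
  (v0,v5,v1) [-+-] → (1.94571, 0.8868, 0)–(1.59634, 0.8868, 0.480817)  len=0.5943
  (v1,v5,v6) [-++] → (1.59634, 0.8868, 0.480817)–(1.39983, 0.8868, 0.7513)  len=0.3343
  (v1,v6,v2) [-+-] → (1.39983, 0.8868, 0.7513)–(0.919506, 0.8868, 0.595269)  len=0.5050
  (v2,v6,v7) [-++] → (0.919506, 0.8868, 0.595269)–(0.516582, 0.8868, 0.4644)  len=0.4236
  (v2,v7,v3) [-+-] → (0.516582, 0.8868, 0.4644)–(0.516582, 0.8868, 0.281601)  len=0.1828
  (v3,v7,v8) [-++] → (0.516582, 0.8868, 0.281601)–(0.516582, 0.8868, -0.4644)  len=0.7460
  (v3,v8,v4) [-+-] → (0.516582, 0.8868, -0.4644)–(0.690407, 0.8868, -0.520865)  len=0.1828
  (v4,v8,v9) [-++] → (0.690407, 0.8868, -0.520865)–(1.39983, 0.8868, -0.7513)  len=0.7459
  (v4,v9,v0) [-+-] → (1.39983, 0.8868, -0.7513)–(1.69672, 0.8868, -0.342705)  len=0.5051
  (v0,v9,v5) [-++] → (1.69672, 0.8868, -0.342705)–(1.94571, 0.8868, 0)  len=0.4236
  (v7,v11,v12) [++-] → (-1.22062, 0.8868, 0.577403)–(-0.309943, 0.8868, 0.4644)  len=0.9177
  (v7,v12,v8) [+-+] → (-0.309943, 0.8868, 0.4644)–(-0.309943, 0.8868, 0.0140927)  len=0.4503
  (v8,v12,v13) [+--] → (-0.309943, 0.8868, 0.0140927)–(-0.309943, 0.8868, -0.4644)  len=0.4785
  (v8,v13,v9) [+-+] → (-0.309943, 0.8868, -0.4644)–(-0.684604, 0.8868, -0.510898)  len=0.3775
  (v9,v13,v14) [+-+] → (-0.684604, 0.8868, -0.510898)–(-1.22062, 0.8868, -0.577403)  len=0.5401
  (v10,v15,v11) [+-+] → (-2.0954, 0.8868, 0)–(-1.70473, 0.8868, 0.6645)  len=0.7708
  (v11,v15,v16) [+--] → (-1.70473, 0.8868, 0.6645)–(-1.6537, 0.8868, 0.7513)  len=0.1007
  (v11,v16,v12) [+--] → (-1.6537, 0.8868, 0.7513)–(-1.22062, 0.8868, 0.577403)  len=0.4667
  (v13,v18,v14) [--+] → (-1.53434, 0.8868, -0.703372)–(-1.22062, 0.8868, -0.577403)  len=0.3381
  (v14,v18,v19) [+--] → (-1.53434, 0.8868, -0.703372)–(-1.6537, 0.8868, -0.7513)  len=0.1286
  (v14,v19,v10) [+-+] → (-1.6537, 0.8868, -0.7513)–(-1.99233, 0.8868, -0.17531)  len=0.6682
  (v10,v19,v15) [+--] → (-1.99233, 0.8868, -0.17531)–(-2.0954, 0.8868, 0)  len=0.2034

Chained into 2 loop(s):
  loop 1: 10 segments, perimeter = 4.6435
  loop 2: 12 segments, perimeter = 5.4405
Total perimeter = 10.084

loops=2 perimeter=10.084


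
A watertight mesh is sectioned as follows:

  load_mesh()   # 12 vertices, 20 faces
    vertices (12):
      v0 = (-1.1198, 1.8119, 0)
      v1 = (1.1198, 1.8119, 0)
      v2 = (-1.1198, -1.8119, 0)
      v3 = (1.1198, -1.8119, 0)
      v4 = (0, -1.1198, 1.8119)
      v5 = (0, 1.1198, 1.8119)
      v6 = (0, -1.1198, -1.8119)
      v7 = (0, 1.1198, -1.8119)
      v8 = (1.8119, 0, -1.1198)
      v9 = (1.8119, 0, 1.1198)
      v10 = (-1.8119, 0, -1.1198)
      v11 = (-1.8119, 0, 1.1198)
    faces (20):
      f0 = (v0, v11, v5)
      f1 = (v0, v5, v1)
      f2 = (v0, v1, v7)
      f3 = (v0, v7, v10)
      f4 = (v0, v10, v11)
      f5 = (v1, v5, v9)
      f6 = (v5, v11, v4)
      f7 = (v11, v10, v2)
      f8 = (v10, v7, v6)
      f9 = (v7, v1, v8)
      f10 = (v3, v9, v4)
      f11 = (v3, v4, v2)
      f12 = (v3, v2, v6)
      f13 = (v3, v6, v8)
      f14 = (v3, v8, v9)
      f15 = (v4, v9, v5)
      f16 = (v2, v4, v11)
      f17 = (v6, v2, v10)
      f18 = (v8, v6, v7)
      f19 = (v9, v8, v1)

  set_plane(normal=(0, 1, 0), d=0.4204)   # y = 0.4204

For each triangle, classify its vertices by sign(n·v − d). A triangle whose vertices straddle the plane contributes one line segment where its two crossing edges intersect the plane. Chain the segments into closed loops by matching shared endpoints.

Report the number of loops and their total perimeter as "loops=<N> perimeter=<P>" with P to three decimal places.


loops=1 perimeter=11.225

Straddling triangles (10 of 20):
  (v0,v11,v5) [+-+] → (-1.65132, 0.4204, 0.859982)–(-1.13167, 0.4204, 1.37963)  len=0.7349
  (v0,v7,v10) [++-] → (-1.13167, 0.4204, -1.37963)–(-1.65132, 0.4204, -0.859982)  len=0.7349
  (v0,v10,v11) [+--] → (-1.65132, 0.4204, -0.859982)–(-1.65132, 0.4204, 0.859982)  len=1.7200
  (v1,v5,v9) [++-] → (1.13167, 0.4204, 1.37963)–(1.65132, 0.4204, 0.859982)  len=0.7349
  (v5,v11,v4) [+--] → (-1.13167, 0.4204, 1.37963)–(0, 0.4204, 1.8119)  len=1.2114
  (v10,v7,v6) [-+-] → (-1.13167, 0.4204, -1.37963)–(0, 0.4204, -1.8119)  len=1.2114
  (v7,v1,v8) [++-] → (1.65132, 0.4204, -0.859982)–(1.13167, 0.4204, -1.37963)  len=0.7349
  (v4,v9,v5) [--+] → (1.13167, 0.4204, 1.37963)–(0, 0.4204, 1.8119)  len=1.2114
  (v8,v6,v7) [--+] → (0, 0.4204, -1.8119)–(1.13167, 0.4204, -1.37963)  len=1.2114
  (v9,v8,v1) [--+] → (1.65132, 0.4204, -0.859982)–(1.65132, 0.4204, 0.859982)  len=1.7200

Chained into 1 loop(s):
  loop 1: 10 segments, perimeter = 11.2252
Total perimeter = 11.225


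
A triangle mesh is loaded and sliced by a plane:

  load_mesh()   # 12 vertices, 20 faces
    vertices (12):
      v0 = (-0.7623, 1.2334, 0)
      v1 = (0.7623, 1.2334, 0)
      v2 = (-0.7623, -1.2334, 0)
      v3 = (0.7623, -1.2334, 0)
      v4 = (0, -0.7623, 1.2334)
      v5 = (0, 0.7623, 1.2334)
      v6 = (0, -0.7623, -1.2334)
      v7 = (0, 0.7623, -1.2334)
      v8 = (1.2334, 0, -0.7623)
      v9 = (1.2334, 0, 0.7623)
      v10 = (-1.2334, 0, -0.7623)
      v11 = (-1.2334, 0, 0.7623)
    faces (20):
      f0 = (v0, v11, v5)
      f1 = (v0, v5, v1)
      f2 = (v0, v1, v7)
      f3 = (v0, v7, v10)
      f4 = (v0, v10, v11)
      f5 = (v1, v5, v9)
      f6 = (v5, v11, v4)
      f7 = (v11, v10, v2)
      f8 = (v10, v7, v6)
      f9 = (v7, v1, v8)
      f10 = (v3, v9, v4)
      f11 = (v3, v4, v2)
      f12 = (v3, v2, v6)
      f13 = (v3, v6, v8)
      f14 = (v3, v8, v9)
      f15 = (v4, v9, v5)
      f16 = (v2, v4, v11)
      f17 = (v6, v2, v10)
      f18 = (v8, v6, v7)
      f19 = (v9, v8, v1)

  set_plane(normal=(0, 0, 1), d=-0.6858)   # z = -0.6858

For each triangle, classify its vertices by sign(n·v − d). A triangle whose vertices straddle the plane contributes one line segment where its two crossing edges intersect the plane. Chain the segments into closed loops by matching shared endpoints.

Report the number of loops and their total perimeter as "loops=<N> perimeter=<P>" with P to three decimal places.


loops=1 perimeter=6.679

Straddling triangles (10 of 20):
  (v0,v1,v7) [++-] → (0.338443, 0.971457, -0.6858)–(-0.338443, 0.971457, -0.6858)  len=0.6769
  (v0,v7,v10) [+--] → (-0.338443, 0.971457, -0.6858)–(-1.18612, 0.123777, -0.6858)  len=1.1988
  (v0,v10,v11) [+-+] → (-1.18612, 0.123777, -0.6858)–(-1.2334, 0, -0.6858)  len=0.1325
  (v11,v10,v2) [+-+] → (-1.2334, 0, -0.6858)–(-1.18612, -0.123777, -0.6858)  len=0.1325
  (v7,v1,v8) [-+-] → (0.338443, 0.971457, -0.6858)–(1.18612, 0.123777, -0.6858)  len=1.1988
  (v3,v2,v6) [++-] → (-0.338443, -0.971457, -0.6858)–(0.338443, -0.971457, -0.6858)  len=0.6769
  (v3,v6,v8) [+--] → (0.338443, -0.971457, -0.6858)–(1.18612, -0.123777, -0.6858)  len=1.1988
  (v3,v8,v9) [+-+] → (1.18612, -0.123777, -0.6858)–(1.2334, 0, -0.6858)  len=0.1325
  (v6,v2,v10) [-+-] → (-0.338443, -0.971457, -0.6858)–(-1.18612, -0.123777, -0.6858)  len=1.1988
  (v9,v8,v1) [+-+] → (1.2334, 0, -0.6858)–(1.18612, 0.123777, -0.6858)  len=0.1325

Chained into 1 loop(s):
  loop 1: 10 segments, perimeter = 6.6790
Total perimeter = 6.679


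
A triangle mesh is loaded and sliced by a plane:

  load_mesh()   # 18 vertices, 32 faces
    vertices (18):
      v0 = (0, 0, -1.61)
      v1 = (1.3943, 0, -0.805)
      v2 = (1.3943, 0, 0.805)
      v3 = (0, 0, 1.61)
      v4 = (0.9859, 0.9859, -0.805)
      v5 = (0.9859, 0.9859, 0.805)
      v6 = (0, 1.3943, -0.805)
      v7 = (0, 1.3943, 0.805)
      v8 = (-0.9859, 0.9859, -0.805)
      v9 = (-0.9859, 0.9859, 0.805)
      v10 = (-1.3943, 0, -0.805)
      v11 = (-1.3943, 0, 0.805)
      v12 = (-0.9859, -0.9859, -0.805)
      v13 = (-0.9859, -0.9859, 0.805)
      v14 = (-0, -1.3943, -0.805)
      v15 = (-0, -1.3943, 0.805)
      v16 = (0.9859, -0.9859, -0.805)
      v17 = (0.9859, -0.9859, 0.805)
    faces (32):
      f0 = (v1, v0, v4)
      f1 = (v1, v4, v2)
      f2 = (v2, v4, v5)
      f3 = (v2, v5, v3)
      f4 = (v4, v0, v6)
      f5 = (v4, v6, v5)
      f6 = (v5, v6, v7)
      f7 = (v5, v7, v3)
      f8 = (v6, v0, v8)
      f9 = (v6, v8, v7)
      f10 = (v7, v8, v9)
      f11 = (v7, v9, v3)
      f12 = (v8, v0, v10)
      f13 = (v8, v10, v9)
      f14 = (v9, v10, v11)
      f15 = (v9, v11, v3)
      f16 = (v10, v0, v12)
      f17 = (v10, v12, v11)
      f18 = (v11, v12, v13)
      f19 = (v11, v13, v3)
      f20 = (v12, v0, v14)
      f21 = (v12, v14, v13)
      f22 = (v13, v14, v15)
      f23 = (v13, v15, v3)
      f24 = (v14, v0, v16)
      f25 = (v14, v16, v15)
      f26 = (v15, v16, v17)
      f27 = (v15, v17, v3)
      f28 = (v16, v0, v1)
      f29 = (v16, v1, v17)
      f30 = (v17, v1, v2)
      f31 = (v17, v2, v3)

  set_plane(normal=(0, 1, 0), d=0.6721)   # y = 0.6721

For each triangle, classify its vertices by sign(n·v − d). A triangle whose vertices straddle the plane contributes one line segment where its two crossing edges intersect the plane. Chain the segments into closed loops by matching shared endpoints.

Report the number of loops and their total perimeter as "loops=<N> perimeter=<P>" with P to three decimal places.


Straddling triangles (12 of 32):
  (v1,v0,v4) [--+] → (0.6721, 0.6721, -1.06122)–(1.11589, 0.6721, -0.805)  len=0.5124
  (v1,v4,v2) [-+-] → (1.11589, 0.6721, -0.805)–(1.11589, 0.6721, -0.292557)  len=0.5124
  (v2,v4,v5) [-++] → (1.11589, 0.6721, -0.292557)–(1.11589, 0.6721, 0.805)  len=1.0976
  (v2,v5,v3) [-+-] → (1.11589, 0.6721, 0.805)–(0.6721, 0.6721, 1.06122)  len=0.5124
  (v4,v0,v6) [+-+] → (0.6721, 0.6721, -1.06122)–(0, 0.6721, -1.22196)  len=0.6911
  (v5,v7,v3) [++-] → (0, 0.6721, 1.22196)–(0.6721, 0.6721, 1.06122)  len=0.6911
  (v6,v0,v8) [+-+] → (0, 0.6721, -1.22196)–(-0.6721, 0.6721, -1.06122)  len=0.6911
  (v7,v9,v3) [++-] → (-0.6721, 0.6721, 1.06122)–(0, 0.6721, 1.22196)  len=0.6911
  (v8,v0,v10) [+--] → (-0.6721, 0.6721, -1.06122)–(-1.11589, 0.6721, -0.805)  len=0.5124
  (v8,v10,v9) [+-+] → (-1.11589, 0.6721, -0.805)–(-1.11589, 0.6721, 0.292557)  len=1.0976
  (v9,v10,v11) [+--] → (-1.11589, 0.6721, 0.292557)–(-1.11589, 0.6721, 0.805)  len=0.5124
  (v9,v11,v3) [+--] → (-1.11589, 0.6721, 0.805)–(-0.6721, 0.6721, 1.06122)  len=0.5124

Chained into 1 loop(s):
  loop 1: 12 segments, perimeter = 8.0340
Total perimeter = 8.034

loops=1 perimeter=8.034


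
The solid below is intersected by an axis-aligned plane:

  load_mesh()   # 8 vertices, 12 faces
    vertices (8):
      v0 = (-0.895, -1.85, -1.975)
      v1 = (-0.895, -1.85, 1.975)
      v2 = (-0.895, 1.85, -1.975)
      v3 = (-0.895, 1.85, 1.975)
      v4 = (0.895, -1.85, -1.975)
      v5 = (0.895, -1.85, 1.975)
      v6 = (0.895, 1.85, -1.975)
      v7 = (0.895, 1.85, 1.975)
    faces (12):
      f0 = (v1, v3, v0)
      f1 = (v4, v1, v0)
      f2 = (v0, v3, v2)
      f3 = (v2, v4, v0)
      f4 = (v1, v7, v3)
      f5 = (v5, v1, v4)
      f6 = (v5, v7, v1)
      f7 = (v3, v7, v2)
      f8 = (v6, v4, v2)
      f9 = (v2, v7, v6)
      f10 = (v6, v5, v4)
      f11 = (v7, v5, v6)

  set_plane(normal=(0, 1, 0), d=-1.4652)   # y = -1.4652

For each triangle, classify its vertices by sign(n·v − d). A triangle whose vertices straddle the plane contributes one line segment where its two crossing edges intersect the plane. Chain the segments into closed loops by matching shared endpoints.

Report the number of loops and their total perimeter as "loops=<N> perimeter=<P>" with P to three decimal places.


Straddling triangles (8 of 12):
  (v1,v3,v0) [-+-] → (-0.895, -1.4652, 1.975)–(-0.895, -1.4652, -1.5642)  len=3.5392
  (v0,v3,v2) [-++] → (-0.895, -1.4652, -1.5642)–(-0.895, -1.4652, -1.975)  len=0.4108
  (v2,v4,v0) [+--] → (0.70884, -1.4652, -1.975)–(-0.895, -1.4652, -1.975)  len=1.6038
  (v1,v7,v3) [-++] → (-0.70884, -1.4652, 1.975)–(-0.895, -1.4652, 1.975)  len=0.1862
  (v5,v7,v1) [-+-] → (0.895, -1.4652, 1.975)–(-0.70884, -1.4652, 1.975)  len=1.6038
  (v6,v4,v2) [+-+] → (0.895, -1.4652, -1.975)–(0.70884, -1.4652, -1.975)  len=0.1862
  (v6,v5,v4) [+--] → (0.895, -1.4652, 1.5642)–(0.895, -1.4652, -1.975)  len=3.5392
  (v7,v5,v6) [+-+] → (0.895, -1.4652, 1.975)–(0.895, -1.4652, 1.5642)  len=0.4108

Chained into 1 loop(s):
  loop 1: 8 segments, perimeter = 11.4800
Total perimeter = 11.480

loops=1 perimeter=11.480


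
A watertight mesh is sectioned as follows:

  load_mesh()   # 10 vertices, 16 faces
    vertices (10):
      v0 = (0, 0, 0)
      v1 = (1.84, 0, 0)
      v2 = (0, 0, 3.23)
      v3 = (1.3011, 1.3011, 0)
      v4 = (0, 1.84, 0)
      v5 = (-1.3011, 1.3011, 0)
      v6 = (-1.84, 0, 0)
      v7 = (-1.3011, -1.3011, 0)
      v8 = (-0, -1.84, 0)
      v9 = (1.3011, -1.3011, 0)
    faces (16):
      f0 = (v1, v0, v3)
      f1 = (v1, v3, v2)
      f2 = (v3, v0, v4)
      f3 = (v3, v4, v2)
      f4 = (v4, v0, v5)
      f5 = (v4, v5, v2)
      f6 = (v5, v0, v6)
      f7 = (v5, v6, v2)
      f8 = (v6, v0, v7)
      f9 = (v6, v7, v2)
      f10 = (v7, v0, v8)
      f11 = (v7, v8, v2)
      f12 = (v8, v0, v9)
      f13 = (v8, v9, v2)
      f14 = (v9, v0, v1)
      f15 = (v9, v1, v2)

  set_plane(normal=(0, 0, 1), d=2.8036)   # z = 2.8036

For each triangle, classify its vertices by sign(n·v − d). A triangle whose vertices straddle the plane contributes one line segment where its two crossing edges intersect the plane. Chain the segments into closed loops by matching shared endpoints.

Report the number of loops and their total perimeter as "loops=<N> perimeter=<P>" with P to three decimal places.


Straddling triangles (8 of 16):
  (v1,v3,v2) [--+] → (0.171761, 0.171761, 2.8036)–(0.242903, 0, 2.8036)  len=0.1859
  (v3,v4,v2) [--+] → (0, 0.242903, 2.8036)–(0.171761, 0.171761, 2.8036)  len=0.1859
  (v4,v5,v2) [--+] → (-0.171761, 0.171761, 2.8036)–(0, 0.242903, 2.8036)  len=0.1859
  (v5,v6,v2) [--+] → (-0.242903, 0, 2.8036)–(-0.171761, 0.171761, 2.8036)  len=0.1859
  (v6,v7,v2) [--+] → (-0.171761, -0.171761, 2.8036)–(-0.242903, 0, 2.8036)  len=0.1859
  (v7,v8,v2) [--+] → (0, -0.242903, 2.8036)–(-0.171761, -0.171761, 2.8036)  len=0.1859
  (v8,v9,v2) [--+] → (0.171761, -0.171761, 2.8036)–(0, -0.242903, 2.8036)  len=0.1859
  (v9,v1,v2) [--+] → (0.242903, 0, 2.8036)–(0.171761, -0.171761, 2.8036)  len=0.1859

Chained into 1 loop(s):
  loop 1: 8 segments, perimeter = 1.4873
Total perimeter = 1.487

loops=1 perimeter=1.487


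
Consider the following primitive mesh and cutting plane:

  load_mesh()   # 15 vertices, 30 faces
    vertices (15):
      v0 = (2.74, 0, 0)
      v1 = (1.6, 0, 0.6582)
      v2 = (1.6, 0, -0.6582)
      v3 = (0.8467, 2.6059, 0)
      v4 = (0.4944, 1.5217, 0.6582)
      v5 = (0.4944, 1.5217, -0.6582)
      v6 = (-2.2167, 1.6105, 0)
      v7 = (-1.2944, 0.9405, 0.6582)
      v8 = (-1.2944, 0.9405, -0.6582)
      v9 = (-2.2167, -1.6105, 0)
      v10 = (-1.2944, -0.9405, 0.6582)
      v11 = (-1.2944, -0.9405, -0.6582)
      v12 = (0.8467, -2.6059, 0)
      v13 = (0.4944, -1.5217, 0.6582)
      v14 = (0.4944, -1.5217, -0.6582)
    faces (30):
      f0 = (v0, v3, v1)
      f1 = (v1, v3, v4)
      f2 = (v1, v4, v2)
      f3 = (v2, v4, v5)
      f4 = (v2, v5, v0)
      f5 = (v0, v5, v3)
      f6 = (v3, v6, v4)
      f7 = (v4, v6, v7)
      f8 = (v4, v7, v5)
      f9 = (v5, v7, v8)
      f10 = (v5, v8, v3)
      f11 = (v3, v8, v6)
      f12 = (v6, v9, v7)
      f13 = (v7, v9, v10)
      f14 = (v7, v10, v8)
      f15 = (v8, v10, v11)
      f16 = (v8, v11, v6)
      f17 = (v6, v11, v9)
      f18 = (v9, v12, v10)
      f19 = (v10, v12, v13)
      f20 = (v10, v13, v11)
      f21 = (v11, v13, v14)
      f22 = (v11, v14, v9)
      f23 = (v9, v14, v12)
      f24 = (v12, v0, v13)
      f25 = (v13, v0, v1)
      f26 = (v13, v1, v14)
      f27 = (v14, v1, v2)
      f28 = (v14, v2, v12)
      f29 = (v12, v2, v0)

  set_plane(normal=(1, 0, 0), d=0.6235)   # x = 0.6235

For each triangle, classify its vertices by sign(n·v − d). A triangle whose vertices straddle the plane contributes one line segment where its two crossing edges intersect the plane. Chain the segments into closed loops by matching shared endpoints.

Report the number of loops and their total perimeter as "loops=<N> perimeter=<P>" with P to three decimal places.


Straddling triangles (16 of 30):
  (v1,v3,v4) [++-] → (0.6235, 1.919, 0.417003)–(0.6235, 1.34401, 0.6582)  len=0.6235
  (v1,v4,v2) [+-+] → (0.6235, 1.34401, 0.6582)–(0.6235, 1.34401, 0.504485)  len=0.1537
  (v2,v4,v5) [+--] → (0.6235, 1.34401, 0.504485)–(0.6235, 1.34401, -0.6582)  len=1.1627
  (v2,v5,v0) [+-+] → (0.6235, 1.34401, -0.6582)–(0.6235, 1.43422, -0.62036)  len=0.0978
  (v0,v5,v3) [+-+] → (0.6235, 1.43422, -0.62036)–(0.6235, 1.919, -0.417003)  len=0.5257
  (v3,v6,v4) [+--] → (0.6235, 2.53337, 0)–(0.6235, 1.919, 0.417003)  len=0.7425
  (v5,v8,v3) [--+] → (0.6235, 2.43229, -0.0686144)–(0.6235, 1.919, -0.417003)  len=0.6204
  (v3,v8,v6) [+--] → (0.6235, 2.43229, -0.0686144)–(0.6235, 2.53337, 0)  len=0.1222
  (v9,v12,v10) [-+-] → (0.6235, -2.53337, 0)–(0.6235, -2.43229, 0.0686144)  len=0.1222
  (v10,v12,v13) [-+-] → (0.6235, -2.43229, 0.0686144)–(0.6235, -1.919, 0.417003)  len=0.6204
  (v9,v14,v12) [--+] → (0.6235, -1.919, -0.417003)–(0.6235, -2.53337, 0)  len=0.7425
  (v12,v0,v13) [++-] → (0.6235, -1.43422, 0.62036)–(0.6235, -1.919, 0.417003)  len=0.5257
  (v13,v0,v1) [-++] → (0.6235, -1.43422, 0.62036)–(0.6235, -1.34401, 0.6582)  len=0.0978
  (v13,v1,v14) [-+-] → (0.6235, -1.34401, 0.6582)–(0.6235, -1.34401, -0.504485)  len=1.1627
  (v14,v1,v2) [-++] → (0.6235, -1.34401, -0.504485)–(0.6235, -1.34401, -0.6582)  len=0.1537
  (v14,v2,v12) [-++] → (0.6235, -1.34401, -0.6582)–(0.6235, -1.919, -0.417003)  len=0.6235

Chained into 2 loop(s):
  loop 1: 8 segments, perimeter = 4.0485
  loop 2: 8 segments, perimeter = 4.0485
Total perimeter = 8.097

loops=2 perimeter=8.097


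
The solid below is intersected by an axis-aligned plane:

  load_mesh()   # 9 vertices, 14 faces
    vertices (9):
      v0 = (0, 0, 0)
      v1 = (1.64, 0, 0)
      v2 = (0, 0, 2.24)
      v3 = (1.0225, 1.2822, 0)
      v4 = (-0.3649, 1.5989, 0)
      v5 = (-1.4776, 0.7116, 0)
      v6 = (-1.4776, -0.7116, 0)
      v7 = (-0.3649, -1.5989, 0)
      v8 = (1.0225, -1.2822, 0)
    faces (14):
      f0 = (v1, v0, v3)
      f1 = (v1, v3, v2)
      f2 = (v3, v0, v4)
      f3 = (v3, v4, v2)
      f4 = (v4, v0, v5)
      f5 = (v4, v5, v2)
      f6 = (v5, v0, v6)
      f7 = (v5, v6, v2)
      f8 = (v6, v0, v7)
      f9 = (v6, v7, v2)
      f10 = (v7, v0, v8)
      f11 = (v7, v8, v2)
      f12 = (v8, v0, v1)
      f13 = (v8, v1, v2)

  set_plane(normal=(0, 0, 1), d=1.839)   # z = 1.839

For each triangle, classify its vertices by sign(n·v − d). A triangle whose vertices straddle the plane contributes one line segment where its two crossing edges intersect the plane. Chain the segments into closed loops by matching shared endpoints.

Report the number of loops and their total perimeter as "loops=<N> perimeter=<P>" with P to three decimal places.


loops=1 perimeter=1.783

Straddling triangles (7 of 14):
  (v1,v3,v2) [--+] → (0.183046, 0.229537, 1.839)–(0.293589, 0, 1.839)  len=0.2548
  (v3,v4,v2) [--+] → (-0.0653236, 0.286232, 1.839)–(0.183046, 0.229537, 1.839)  len=0.2548
  (v4,v5,v2) [--+] → (-0.264517, 0.127389, 1.839)–(-0.0653236, 0.286232, 1.839)  len=0.2548
  (v5,v6,v2) [--+] → (-0.264517, -0.127389, 1.839)–(-0.264517, 0.127389, 1.839)  len=0.2548
  (v6,v7,v2) [--+] → (-0.0653236, -0.286232, 1.839)–(-0.264517, -0.127389, 1.839)  len=0.2548
  (v7,v8,v2) [--+] → (0.183046, -0.229537, 1.839)–(-0.0653236, -0.286232, 1.839)  len=0.2548
  (v8,v1,v2) [--+] → (0.293589, 0, 1.839)–(0.183046, -0.229537, 1.839)  len=0.2548

Chained into 1 loop(s):
  loop 1: 7 segments, perimeter = 1.7834
Total perimeter = 1.783


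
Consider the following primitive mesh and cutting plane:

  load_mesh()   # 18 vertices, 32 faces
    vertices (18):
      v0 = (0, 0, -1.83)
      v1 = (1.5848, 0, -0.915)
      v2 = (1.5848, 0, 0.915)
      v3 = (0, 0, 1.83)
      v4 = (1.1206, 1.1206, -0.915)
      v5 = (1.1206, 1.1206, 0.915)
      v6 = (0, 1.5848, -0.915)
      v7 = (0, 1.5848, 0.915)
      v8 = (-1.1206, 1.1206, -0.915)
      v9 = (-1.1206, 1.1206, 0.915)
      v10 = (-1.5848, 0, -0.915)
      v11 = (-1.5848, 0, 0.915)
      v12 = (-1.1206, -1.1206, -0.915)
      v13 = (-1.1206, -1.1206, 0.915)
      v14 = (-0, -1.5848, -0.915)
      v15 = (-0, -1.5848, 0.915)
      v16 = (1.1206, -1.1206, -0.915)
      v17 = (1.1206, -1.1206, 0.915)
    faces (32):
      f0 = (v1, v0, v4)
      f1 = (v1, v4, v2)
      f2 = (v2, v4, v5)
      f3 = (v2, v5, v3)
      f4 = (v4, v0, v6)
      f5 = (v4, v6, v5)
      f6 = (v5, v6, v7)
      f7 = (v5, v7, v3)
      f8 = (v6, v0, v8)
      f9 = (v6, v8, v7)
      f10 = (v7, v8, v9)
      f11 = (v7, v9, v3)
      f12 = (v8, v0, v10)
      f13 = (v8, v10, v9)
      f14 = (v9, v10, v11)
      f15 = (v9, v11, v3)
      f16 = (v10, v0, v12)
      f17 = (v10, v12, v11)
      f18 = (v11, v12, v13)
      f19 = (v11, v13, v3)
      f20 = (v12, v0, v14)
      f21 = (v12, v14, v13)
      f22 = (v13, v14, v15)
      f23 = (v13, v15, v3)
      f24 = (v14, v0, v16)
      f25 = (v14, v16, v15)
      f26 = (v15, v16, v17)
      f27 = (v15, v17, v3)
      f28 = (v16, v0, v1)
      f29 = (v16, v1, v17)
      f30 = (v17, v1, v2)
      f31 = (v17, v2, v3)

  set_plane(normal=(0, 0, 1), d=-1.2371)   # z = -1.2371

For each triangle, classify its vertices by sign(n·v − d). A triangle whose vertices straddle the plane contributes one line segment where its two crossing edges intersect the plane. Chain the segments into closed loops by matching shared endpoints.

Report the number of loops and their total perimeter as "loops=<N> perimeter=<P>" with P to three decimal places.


loops=1 perimeter=6.288

Straddling triangles (8 of 32):
  (v1,v0,v4) [+-+] → (1.02692, 0, -1.2371)–(0.726124, 0.726124, -1.2371)  len=0.7860
  (v4,v0,v6) [+-+] → (0.726124, 0.726124, -1.2371)–(0, 1.02692, -1.2371)  len=0.7860
  (v6,v0,v8) [+-+] → (0, 1.02692, -1.2371)–(-0.726124, 0.726124, -1.2371)  len=0.7860
  (v8,v0,v10) [+-+] → (-0.726124, 0.726124, -1.2371)–(-1.02692, 0, -1.2371)  len=0.7860
  (v10,v0,v12) [+-+] → (-1.02692, 0, -1.2371)–(-0.726124, -0.726124, -1.2371)  len=0.7860
  (v12,v0,v14) [+-+] → (-0.726124, -0.726124, -1.2371)–(0, -1.02692, -1.2371)  len=0.7860
  (v14,v0,v16) [+-+] → (0, -1.02692, -1.2371)–(0.726124, -0.726124, -1.2371)  len=0.7860
  (v16,v0,v1) [+-+] → (0.726124, -0.726124, -1.2371)–(1.02692, 0, -1.2371)  len=0.7860

Chained into 1 loop(s):
  loop 1: 8 segments, perimeter = 6.2877
Total perimeter = 6.288


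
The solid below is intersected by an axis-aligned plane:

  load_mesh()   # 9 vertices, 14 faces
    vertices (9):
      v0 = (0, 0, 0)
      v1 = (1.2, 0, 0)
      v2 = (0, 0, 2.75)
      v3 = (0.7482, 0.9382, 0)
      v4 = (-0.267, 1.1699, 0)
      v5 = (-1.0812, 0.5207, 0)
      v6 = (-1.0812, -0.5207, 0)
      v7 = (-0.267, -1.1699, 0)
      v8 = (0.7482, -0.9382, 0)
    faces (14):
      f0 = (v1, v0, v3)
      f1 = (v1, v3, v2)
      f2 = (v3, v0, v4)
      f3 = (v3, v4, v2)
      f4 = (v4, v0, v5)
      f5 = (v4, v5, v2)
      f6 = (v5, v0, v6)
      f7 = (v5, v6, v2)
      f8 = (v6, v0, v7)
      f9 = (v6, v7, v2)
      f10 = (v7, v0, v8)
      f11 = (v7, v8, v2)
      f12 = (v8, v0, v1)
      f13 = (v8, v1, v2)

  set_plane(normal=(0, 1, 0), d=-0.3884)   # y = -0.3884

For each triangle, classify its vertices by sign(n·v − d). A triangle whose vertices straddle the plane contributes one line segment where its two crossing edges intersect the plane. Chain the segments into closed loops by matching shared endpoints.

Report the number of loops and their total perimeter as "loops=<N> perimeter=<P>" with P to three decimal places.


loops=1 perimeter=6.407

Straddling triangles (8 of 14):
  (v5,v0,v6) [++-] → (-0.806488, -0.3884, 0)–(-1.0812, -0.3884, 0)  len=0.2747
  (v5,v6,v2) [+-+] → (-1.0812, -0.3884, 0)–(-0.806488, -0.3884, 0.698723)  len=0.7508
  (v6,v0,v7) [-+-] → (-0.806488, -0.3884, 0)–(-0.0886424, -0.3884, 0)  len=0.7178
  (v6,v7,v2) [--+] → (-0.0886424, -0.3884, 1.83702)–(-0.806488, -0.3884, 0.698723)  len=1.3457
  (v7,v0,v8) [-+-] → (-0.0886424, -0.3884, 0)–(0.309743, -0.3884, 0)  len=0.3984
  (v7,v8,v2) [--+] → (0.309743, -0.3884, 1.61154)–(-0.0886424, -0.3884, 1.83702)  len=0.4578
  (v8,v0,v1) [-++] → (0.309743, -0.3884, 0)–(1.01296, -0.3884, 0)  len=0.7032
  (v8,v1,v2) [-++] → (1.01296, -0.3884, 0)–(0.309743, -0.3884, 1.61154)  len=1.7583

Chained into 1 loop(s):
  loop 1: 8 segments, perimeter = 6.4067
Total perimeter = 6.407


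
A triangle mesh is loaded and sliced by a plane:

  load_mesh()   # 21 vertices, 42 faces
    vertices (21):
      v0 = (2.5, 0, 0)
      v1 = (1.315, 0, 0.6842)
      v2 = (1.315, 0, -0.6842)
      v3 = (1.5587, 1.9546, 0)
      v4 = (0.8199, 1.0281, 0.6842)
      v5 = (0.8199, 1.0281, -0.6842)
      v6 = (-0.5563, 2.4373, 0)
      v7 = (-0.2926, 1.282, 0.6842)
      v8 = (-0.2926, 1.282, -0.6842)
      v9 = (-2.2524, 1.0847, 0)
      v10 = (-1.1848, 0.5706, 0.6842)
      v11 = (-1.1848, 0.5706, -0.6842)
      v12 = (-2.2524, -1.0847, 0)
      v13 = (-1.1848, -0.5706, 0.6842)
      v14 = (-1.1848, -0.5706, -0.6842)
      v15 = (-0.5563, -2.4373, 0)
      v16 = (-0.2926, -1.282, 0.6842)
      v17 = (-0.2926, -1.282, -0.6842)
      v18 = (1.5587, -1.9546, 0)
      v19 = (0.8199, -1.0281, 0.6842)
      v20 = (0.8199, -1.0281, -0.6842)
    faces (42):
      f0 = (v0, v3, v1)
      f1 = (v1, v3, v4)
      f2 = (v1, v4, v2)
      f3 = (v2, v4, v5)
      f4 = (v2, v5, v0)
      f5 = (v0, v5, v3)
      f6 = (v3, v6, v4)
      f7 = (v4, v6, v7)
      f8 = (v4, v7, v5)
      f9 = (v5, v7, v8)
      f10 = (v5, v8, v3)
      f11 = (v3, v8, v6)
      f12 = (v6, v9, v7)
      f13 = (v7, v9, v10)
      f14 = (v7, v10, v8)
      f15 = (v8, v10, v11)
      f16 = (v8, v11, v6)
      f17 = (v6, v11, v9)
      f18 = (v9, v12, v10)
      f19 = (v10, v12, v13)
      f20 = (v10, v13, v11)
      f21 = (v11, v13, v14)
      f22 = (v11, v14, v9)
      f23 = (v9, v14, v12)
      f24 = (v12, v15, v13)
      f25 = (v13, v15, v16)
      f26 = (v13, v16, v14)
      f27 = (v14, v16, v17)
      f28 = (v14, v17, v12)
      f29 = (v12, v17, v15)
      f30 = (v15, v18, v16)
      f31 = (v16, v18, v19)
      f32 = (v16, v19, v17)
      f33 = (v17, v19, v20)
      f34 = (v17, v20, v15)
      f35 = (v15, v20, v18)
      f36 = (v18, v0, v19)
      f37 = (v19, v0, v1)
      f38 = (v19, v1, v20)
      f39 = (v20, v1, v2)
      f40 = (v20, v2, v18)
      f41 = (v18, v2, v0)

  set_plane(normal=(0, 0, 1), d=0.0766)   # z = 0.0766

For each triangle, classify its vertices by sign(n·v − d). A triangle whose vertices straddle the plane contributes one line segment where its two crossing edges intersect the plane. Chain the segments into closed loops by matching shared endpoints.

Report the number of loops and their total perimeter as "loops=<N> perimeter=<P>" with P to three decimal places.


loops=2 perimeter=22.368

Straddling triangles (28 of 42):
  (v0,v3,v1) [--+] → (1.53142, 1.73577, 0.0766)–(2.36733, 0, 0.0766)  len=1.9266
  (v1,v3,v4) [+-+] → (1.53142, 1.73577, 0.0766)–(1.47599, 1.85087, 0.0766)  len=0.1278
  (v1,v4,v2) [++-] → (1.03974, 0.571601, 0.0766)–(1.315, 0, 0.0766)  len=0.6344
  (v2,v4,v5) [-+-] → (1.03974, 0.571601, 0.0766)–(0.8199, 1.0281, 0.0766)  len=0.5067
  (v3,v6,v4) [--+] → (-0.402227, 2.27953, 0.0766)–(1.47599, 1.85087, 0.0766)  len=1.9265
  (v4,v6,v7) [+-+] → (-0.402227, 2.27953, 0.0766)–(-0.526777, 2.30796, 0.0766)  len=0.1278
  (v4,v7,v5) [++-] → (0.201375, 1.16926, 0.0766)–(0.8199, 1.0281, 0.0766)  len=0.6344
  (v5,v7,v8) [-+-] → (0.201375, 1.16926, 0.0766)–(-0.2926, 1.282, 0.0766)  len=0.5067
  (v6,v9,v7) [--+] → (-2.03299, 1.10679, 0.0766)–(-0.526777, 2.30796, 0.0766)  len=1.9265
  (v7,v9,v10) [+-+] → (-2.03299, 1.10679, 0.0766)–(-2.13288, 1.02714, 0.0766)  len=0.1278
  (v7,v10,v8) [++-] → (-0.788643, 0.886477, 0.0766)–(-0.2926, 1.282, 0.0766)  len=0.6344
  (v8,v10,v11) [-+-] → (-0.788643, 0.886477, 0.0766)–(-1.1848, 0.5706, 0.0766)  len=0.5067
  (v9,v12,v10) [--+] → (-2.13288, -0.89938, 0.0766)–(-2.13288, 1.02714, 0.0766)  len=1.9265
  (v10,v12,v13) [+-+] → (-2.13288, -0.89938, 0.0766)–(-2.13288, -1.02714, 0.0766)  len=0.1278
  (v10,v13,v11) [++-] → (-1.1848, -0.0638818, 0.0766)–(-1.1848, 0.5706, 0.0766)  len=0.6345
  (v11,v13,v14) [-+-] → (-1.1848, -0.0638818, 0.0766)–(-1.1848, -0.5706, 0.0766)  len=0.5067
  (v12,v15,v13) [--+] → (-0.626664, -2.22831, 0.0766)–(-2.13288, -1.02714, 0.0766)  len=1.9265
  (v13,v15,v16) [+-+] → (-0.626664, -2.22831, 0.0766)–(-0.526777, -2.30796, 0.0766)  len=0.1278
  (v13,v16,v14) [++-] → (-0.688757, -0.966123, 0.0766)–(-1.1848, -0.5706, 0.0766)  len=0.6344
  (v14,v16,v17) [-+-] → (-0.688757, -0.966123, 0.0766)–(-0.2926, -1.282, 0.0766)  len=0.5067
  (v15,v18,v16) [--+] → (1.35144, -1.8793, 0.0766)–(-0.526777, -2.30796, 0.0766)  len=1.9265
  (v16,v18,v19) [+-+] → (1.35144, -1.8793, 0.0766)–(1.47599, -1.85087, 0.0766)  len=0.1278
  (v16,v19,v17) [++-] → (0.325925, -1.14084, 0.0766)–(-0.2926, -1.282, 0.0766)  len=0.6344
  (v17,v19,v20) [-+-] → (0.325925, -1.14084, 0.0766)–(0.8199, -1.0281, 0.0766)  len=0.5067
  (v18,v0,v19) [--+] → (2.3119, -0.115102, 0.0766)–(1.47599, -1.85087, 0.0766)  len=1.9266
  (v19,v0,v1) [+-+] → (2.3119, -0.115102, 0.0766)–(2.36733, 0, 0.0766)  len=0.1278
  (v19,v1,v20) [++-] → (1.09516, -0.456499, 0.0766)–(0.8199, -1.0281, 0.0766)  len=0.6344
  (v20,v1,v2) [-+-] → (1.09516, -0.456499, 0.0766)–(1.315, 0, 0.0766)  len=0.5067

Chained into 2 loop(s):
  loop 1: 14 segments, perimeter = 14.3800
  loop 2: 14 segments, perimeter = 7.9878
Total perimeter = 22.368
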